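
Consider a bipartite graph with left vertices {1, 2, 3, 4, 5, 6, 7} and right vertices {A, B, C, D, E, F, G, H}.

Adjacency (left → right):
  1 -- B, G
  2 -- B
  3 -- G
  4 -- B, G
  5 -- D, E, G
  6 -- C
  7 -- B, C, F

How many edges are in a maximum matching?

5

For example, pair 1→G, 2→B, 5→E, 6→C, 7→F.
The set {1, 2, 3, 4} has only 2 neighbours ({B, G}), so by Hall's theorem at most 5 of the 7 left vertices can be matched.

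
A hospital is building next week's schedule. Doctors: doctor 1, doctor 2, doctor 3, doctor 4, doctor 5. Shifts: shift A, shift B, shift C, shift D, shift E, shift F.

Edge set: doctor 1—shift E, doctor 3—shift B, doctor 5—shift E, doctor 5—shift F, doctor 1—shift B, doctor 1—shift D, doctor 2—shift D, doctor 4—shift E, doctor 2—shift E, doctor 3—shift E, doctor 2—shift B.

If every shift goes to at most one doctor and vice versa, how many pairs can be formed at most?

4

For example, pair doctor 1–shift B, doctor 2–shift D, doctor 3–shift E, doctor 5–shift F.
The set {doctor 1, doctor 2, doctor 3, doctor 4} has only 3 neighbours ({shift B, shift D, shift E}), so by Hall's theorem at most 4 of the 5 doctors can be matched.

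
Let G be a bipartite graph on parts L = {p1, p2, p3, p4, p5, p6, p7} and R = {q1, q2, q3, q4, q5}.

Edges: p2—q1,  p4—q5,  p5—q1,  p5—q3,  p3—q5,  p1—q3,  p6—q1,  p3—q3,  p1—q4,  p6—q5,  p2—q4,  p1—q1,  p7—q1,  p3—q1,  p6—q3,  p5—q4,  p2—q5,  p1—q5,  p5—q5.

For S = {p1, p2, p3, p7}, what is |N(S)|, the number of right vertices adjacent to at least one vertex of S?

4

The union of neighbours of {p1, p2, p3, p7} is {q1, q3, q4, q5}, which has 4 elements.
Since |N(S)| = 4 ≥ |S| = 4, Hall's condition holds for this subset.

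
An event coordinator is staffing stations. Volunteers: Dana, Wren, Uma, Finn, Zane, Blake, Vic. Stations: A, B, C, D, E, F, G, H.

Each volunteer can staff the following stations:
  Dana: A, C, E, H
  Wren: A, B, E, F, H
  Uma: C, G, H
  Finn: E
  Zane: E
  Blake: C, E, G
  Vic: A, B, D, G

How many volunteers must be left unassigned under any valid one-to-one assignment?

A valid assignment of size 6: Dana-H, Wren-A, Uma-G, Finn-E, Blake-C, Vic-B.
The set {Finn, Zane} has only 1 neighbour ({E}), so by Hall's theorem at most 6 of the 7 volunteers can be matched.
That matches 6 of the 7, leaving 1 unmatched; no matching can do better.

1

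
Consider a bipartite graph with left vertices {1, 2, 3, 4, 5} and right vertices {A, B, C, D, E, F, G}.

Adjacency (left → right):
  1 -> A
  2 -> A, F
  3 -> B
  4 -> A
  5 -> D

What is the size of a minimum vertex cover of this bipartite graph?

4

The 4 edges 1–A, 2–F, 3–B, 5–D form a matching, so any vertex cover needs at least 4 vertices (one per matched edge).
Conversely {2, 3, 5, A} meets every edge and has exactly 4 vertices, so 4 is optimal.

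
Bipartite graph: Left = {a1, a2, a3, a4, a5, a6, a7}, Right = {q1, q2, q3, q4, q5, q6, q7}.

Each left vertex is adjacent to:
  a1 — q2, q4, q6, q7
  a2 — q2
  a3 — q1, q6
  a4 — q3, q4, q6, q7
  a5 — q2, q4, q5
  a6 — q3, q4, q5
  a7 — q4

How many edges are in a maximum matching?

For example, pair a1–q7, a2–q2, a3–q1, a4–q6, a5–q5, a6–q3, a7–q4.
All 7 left vertices are matched, so no larger matching exists.

7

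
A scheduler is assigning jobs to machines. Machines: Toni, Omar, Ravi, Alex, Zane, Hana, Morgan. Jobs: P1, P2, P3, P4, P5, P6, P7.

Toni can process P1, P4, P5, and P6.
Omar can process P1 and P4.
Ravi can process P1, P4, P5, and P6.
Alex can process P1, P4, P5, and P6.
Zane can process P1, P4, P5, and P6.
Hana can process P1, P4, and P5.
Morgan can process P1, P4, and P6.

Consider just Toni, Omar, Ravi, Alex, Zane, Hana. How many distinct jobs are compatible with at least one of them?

The union of neighbours of {Toni, Omar, Ravi, Alex, Zane, Hana} is {P1, P4, P5, P6}, which has 4 elements.
Since |N(S)| = 4 < |S| = 6, Hall's condition fails for this subset.

4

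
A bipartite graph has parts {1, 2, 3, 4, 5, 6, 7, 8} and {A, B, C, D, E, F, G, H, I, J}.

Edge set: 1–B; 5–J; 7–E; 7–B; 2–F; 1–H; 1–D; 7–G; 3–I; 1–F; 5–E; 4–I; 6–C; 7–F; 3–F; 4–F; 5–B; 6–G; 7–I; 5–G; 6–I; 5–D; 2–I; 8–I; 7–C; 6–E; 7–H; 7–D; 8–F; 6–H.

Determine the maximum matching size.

6

For example, pair 1–B, 2–I, 3–F, 5–J, 6–E, 7–G.
The set {2, 3, 4, 8} has only 2 neighbours ({F, I}), so by Hall's theorem at most 6 of the 8 left vertices can be matched.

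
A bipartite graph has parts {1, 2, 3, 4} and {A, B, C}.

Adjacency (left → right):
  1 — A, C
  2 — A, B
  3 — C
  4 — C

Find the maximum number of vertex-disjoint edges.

3

One maximum matching: 1-A, 2-B, 3-C.
The set {3, 4} has only 1 neighbour ({C}), so by Hall's theorem at most 3 of the 4 left vertices can be matched.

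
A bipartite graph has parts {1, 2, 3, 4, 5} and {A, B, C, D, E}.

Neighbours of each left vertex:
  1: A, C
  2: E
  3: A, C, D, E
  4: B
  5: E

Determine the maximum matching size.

4

One maximum matching: 1-A, 2-E, 3-C, 4-B.
The set {2, 5} has only 1 neighbour ({E}), so by Hall's theorem at most 4 of the 5 left vertices can be matched.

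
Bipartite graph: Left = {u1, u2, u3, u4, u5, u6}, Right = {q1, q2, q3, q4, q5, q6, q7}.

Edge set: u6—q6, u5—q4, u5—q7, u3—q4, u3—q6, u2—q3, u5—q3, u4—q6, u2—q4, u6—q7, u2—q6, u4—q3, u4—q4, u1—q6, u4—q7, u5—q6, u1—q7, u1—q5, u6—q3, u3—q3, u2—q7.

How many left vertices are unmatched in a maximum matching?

For example, pair u1→q5, u2→q7, u3→q3, u4→q4, u5→q6.
The set {u2, u3, u4, u5, u6} has only 4 neighbours ({q3, q4, q6, q7}), so by Hall's theorem at most 5 of the 6 left vertices can be matched.
That matches 5 of the 6, leaving 1 unmatched; no matching can do better.

1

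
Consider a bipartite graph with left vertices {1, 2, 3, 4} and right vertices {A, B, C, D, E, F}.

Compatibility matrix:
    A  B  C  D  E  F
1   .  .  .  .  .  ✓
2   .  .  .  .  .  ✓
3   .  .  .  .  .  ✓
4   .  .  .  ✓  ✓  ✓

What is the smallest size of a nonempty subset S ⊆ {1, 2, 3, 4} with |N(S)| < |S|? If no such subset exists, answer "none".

Take S = {1, 2}. Its neighbourhood is {F}, so |N(S)| = 1 < |S| = 2.
No single vertex violates Hall's condition since each has at least one neighbour, so 2 is the minimum.

2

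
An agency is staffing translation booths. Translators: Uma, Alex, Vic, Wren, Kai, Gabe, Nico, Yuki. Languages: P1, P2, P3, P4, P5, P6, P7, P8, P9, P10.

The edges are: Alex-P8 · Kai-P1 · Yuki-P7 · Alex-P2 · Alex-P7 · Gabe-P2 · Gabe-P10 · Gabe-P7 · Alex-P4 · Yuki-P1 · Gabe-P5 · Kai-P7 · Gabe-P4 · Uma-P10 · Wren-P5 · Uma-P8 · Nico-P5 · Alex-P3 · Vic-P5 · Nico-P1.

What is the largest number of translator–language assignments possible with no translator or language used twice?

6

For example, pair Uma-P10, Alex-P3, Vic-P5, Kai-P7, Gabe-P2, Nico-P1.
The set {Vic, Wren, Kai, Nico, Yuki} has only 3 neighbours ({P1, P5, P7}), so by Hall's theorem at most 6 of the 8 translators can be matched.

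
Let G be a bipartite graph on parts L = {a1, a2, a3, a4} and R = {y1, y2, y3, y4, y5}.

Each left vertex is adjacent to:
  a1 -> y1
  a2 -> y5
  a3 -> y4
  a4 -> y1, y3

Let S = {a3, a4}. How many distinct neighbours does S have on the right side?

The union of neighbours of {a3, a4} is {y1, y3, y4}, which has 3 elements.
Since |N(S)| = 3 ≥ |S| = 2, Hall's condition holds for this subset.

3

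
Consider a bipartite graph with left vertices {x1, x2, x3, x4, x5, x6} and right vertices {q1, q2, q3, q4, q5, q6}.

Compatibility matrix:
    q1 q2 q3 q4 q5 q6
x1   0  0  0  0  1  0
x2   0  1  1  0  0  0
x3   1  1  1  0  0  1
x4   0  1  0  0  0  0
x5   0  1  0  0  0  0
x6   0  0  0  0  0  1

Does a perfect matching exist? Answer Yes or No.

No

The set {x4, x5} has only 1 neighbour ({q2}), so by Hall's theorem at most 5 of the 6 left vertices can be matched.
Hence no matching covers every left vertex.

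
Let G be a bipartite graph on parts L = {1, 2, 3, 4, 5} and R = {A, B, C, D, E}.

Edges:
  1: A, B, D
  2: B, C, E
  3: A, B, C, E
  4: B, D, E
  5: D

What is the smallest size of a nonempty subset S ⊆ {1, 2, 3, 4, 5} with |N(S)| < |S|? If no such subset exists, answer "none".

none

A matching saturating every left vertex exists, for instance 1→B, 2→C, 3→A, 4→E, 5→D.
By Hall's marriage theorem, this means |N(S)| ≥ |S| for every subset S, so no violating subset exists.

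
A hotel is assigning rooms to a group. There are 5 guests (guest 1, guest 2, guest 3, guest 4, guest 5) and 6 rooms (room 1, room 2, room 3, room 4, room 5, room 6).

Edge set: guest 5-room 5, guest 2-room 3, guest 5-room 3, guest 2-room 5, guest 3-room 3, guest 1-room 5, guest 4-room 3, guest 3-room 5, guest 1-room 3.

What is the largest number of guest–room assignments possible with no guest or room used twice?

One maximum matching: guest 1–room 5, guest 2–room 3.
The set {guest 1, guest 2, guest 3, guest 4, guest 5} has only 2 neighbours ({room 3, room 5}), so by Hall's theorem at most 2 of the 5 guests can be matched.

2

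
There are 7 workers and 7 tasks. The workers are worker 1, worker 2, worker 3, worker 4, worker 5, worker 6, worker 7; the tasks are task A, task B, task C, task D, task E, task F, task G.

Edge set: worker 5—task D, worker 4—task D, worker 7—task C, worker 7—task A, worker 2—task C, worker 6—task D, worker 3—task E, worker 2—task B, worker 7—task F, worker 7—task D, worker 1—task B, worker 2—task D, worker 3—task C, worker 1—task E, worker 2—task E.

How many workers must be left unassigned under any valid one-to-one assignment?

For example, pair worker 1→task B, worker 2→task E, worker 3→task C, worker 4→task D, worker 7→task F.
The set {worker 4, worker 5, worker 6} has only 1 neighbour ({task D}), so by Hall's theorem at most 5 of the 7 workers can be matched.
That matches 5 of the 7, leaving 2 unmatched; no matching can do better.

2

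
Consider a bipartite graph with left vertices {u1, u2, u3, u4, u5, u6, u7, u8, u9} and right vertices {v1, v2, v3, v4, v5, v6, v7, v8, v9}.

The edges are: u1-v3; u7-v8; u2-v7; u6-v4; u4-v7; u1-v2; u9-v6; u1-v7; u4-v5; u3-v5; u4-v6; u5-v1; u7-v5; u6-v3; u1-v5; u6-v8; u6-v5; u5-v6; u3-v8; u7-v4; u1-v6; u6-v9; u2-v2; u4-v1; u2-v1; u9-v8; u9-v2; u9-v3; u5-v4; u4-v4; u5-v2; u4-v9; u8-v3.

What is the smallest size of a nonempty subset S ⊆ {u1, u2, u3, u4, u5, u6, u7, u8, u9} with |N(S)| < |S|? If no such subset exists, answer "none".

none

A matching saturating every left vertex exists, for instance u1→v6, u2→v7, u3→v5, u4→v1, u5→v4, u6→v9, u7→v8, u8→v3, u9→v2.
By Hall's marriage theorem, this means |N(S)| ≥ |S| for every subset S, so no violating subset exists.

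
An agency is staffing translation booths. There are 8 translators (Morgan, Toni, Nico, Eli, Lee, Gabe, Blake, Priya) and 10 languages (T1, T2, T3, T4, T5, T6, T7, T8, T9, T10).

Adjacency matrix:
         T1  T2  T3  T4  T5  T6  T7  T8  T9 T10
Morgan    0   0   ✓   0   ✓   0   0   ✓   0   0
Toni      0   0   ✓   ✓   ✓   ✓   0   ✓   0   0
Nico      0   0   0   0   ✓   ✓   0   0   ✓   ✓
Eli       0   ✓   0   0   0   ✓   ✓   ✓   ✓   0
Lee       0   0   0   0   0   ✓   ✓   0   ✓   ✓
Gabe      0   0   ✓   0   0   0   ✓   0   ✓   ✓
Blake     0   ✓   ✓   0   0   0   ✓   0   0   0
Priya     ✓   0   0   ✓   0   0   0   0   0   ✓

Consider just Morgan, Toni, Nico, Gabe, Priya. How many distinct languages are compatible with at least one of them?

9

The union of neighbours of {Morgan, Toni, Nico, Gabe, Priya} is {T1, T3, T4, T5, T6, T7, T8, T9, T10}, which has 9 elements.
Since |N(S)| = 9 ≥ |S| = 5, Hall's condition holds for this subset.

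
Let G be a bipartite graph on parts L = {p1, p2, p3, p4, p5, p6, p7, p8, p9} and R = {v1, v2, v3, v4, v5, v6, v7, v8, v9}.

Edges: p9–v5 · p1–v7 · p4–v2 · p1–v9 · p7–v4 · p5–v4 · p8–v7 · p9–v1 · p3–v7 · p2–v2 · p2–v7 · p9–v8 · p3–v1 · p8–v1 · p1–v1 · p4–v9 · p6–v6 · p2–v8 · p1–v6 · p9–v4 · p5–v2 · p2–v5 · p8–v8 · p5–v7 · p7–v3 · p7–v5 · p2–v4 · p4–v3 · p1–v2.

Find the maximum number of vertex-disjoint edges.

9

For example, pair p1→v9, p2→v5, p3→v7, p4→v3, p5→v2, p6→v6, p7→v4, p8→v8, p9→v1.
All 9 left vertices are matched, so no larger matching exists.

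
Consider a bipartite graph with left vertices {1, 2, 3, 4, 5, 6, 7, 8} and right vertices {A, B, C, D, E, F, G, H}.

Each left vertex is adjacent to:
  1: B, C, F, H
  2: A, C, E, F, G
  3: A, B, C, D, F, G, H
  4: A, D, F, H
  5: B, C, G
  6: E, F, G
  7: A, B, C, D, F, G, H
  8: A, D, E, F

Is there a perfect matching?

A valid assignment of size 8: 1–B, 2–G, 3–H, 4–D, 5–C, 6–F, 7–A, 8–E.
Every left vertex is matched, so this is a perfect matching.

Yes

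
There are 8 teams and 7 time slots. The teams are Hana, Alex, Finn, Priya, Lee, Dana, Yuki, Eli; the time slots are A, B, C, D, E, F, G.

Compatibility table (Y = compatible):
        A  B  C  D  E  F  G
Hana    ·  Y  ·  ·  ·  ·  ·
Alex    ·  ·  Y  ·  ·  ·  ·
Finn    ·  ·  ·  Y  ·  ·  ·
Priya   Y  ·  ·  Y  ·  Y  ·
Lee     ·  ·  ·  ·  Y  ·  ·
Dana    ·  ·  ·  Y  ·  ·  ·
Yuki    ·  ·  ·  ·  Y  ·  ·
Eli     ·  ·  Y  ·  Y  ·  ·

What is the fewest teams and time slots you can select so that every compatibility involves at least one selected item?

5

{Hana, Priya, C, D, E} is a vertex cover of size 5: every edge has an endpoint in this set.
No smaller cover exists because Hana–B, Alex–C, Finn–D, Priya–F, Lee–E is a matching of size 5, and a cover must include an endpoint of each of these disjoint edges (König's theorem).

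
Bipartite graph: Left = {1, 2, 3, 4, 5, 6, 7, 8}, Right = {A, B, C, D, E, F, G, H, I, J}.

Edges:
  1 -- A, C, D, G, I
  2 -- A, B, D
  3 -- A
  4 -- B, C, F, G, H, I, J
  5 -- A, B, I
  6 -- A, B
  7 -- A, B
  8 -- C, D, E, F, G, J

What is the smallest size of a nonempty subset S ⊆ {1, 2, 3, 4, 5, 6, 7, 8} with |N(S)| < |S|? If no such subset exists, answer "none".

Take S = {3, 6, 7}. Its neighbourhood is {A, B}, so |N(S)| = 2 < |S| = 3.
Every subset of size less than 3 has at least as many neighbours as members, so 3 is the minimum.

3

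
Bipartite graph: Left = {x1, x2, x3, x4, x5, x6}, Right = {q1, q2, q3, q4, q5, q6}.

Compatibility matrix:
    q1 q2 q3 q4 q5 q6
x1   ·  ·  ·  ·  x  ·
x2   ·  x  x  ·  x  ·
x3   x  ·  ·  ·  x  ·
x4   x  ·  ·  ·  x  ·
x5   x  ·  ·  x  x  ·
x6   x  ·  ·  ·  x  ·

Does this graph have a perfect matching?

No

The set {x1, x3, x4, x6} has only 2 neighbours ({q1, q5}), so by Hall's theorem at most 4 of the 6 left vertices can be matched.
Hence no matching covers every left vertex.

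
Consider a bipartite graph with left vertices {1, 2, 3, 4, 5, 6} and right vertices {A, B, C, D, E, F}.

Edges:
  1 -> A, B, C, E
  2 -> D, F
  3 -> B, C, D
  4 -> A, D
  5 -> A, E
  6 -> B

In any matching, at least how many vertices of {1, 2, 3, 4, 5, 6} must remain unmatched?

For example, pair 1–E, 2–F, 3–C, 4–D, 5–A, 6–B.
All 6 left vertices are matched, so no larger matching exists.
That matches 6 of the 6, leaving 0 unmatched; no matching can do better.

0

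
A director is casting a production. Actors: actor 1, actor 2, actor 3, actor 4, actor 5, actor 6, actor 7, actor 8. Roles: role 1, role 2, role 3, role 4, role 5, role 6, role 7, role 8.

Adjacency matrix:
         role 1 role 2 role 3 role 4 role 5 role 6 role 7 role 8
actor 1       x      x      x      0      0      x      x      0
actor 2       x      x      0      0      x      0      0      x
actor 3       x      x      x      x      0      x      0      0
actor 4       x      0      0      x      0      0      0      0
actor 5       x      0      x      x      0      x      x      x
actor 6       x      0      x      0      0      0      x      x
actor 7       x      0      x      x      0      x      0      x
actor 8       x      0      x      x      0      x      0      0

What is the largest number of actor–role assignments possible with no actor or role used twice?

One maximum matching: actor 1→role 1, actor 2→role 5, actor 3→role 2, actor 4→role 4, actor 5→role 7, actor 6→role 8, actor 7→role 6, actor 8→role 3.
All 8 actors are matched, so no larger matching exists.

8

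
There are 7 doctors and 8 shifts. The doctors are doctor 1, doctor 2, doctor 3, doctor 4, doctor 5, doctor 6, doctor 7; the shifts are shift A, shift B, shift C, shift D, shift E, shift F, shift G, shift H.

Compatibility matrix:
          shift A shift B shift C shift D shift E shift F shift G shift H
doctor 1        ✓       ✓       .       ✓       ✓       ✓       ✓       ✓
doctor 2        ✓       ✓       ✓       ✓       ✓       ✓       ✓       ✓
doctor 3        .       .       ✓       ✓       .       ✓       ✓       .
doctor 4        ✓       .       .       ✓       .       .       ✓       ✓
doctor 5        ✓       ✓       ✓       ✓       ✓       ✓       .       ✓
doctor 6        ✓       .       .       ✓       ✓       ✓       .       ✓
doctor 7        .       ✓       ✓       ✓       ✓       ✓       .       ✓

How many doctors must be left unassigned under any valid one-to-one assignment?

0

A valid assignment of size 7: doctor 1→shift G, doctor 2→shift B, doctor 3→shift C, doctor 4→shift H, doctor 5→shift A, doctor 6→shift D, doctor 7→shift F.
This saturates every doctor, so 7 is the maximum.
That matches 7 of the 7, leaving 0 unmatched; no matching can do better.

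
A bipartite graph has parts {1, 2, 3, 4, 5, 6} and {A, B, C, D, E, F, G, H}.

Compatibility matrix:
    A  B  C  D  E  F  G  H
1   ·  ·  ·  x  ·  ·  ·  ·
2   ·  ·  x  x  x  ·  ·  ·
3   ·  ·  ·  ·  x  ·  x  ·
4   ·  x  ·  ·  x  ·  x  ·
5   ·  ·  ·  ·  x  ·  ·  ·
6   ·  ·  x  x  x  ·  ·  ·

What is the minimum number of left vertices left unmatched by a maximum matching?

1

For example, pair 1–D, 2–C, 3–G, 4–B, 5–E.
The set {1, 2, 5, 6} has only 3 neighbours ({C, D, E}), so by Hall's theorem at most 5 of the 6 left vertices can be matched.
That matches 5 of the 6, leaving 1 unmatched; no matching can do better.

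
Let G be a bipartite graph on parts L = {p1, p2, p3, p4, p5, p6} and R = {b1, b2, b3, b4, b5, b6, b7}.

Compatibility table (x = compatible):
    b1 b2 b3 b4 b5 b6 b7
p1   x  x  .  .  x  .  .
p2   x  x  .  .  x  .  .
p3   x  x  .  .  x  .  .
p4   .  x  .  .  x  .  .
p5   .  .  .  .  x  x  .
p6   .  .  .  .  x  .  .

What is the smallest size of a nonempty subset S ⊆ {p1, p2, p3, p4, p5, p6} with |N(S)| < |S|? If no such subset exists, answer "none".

4

Take S = {p1, p2, p3, p4}. Its neighbourhood is {b1, b2, b5}, so |N(S)| = 3 < |S| = 4.
Every subset of size less than 4 has at least as many neighbours as members, so 4 is the minimum.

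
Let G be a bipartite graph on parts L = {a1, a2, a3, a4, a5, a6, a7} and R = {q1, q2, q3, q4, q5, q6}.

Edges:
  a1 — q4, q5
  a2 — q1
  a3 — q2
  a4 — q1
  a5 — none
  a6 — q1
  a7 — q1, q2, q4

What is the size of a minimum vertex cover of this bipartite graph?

4

The 4 edges a1–q5, a2–q1, a3–q2, a7–q4 form a matching, so any vertex cover needs at least 4 vertices (one per matched edge).
Conversely {a1, a3, a7, q1} meets every edge and has exactly 4 vertices, so 4 is optimal.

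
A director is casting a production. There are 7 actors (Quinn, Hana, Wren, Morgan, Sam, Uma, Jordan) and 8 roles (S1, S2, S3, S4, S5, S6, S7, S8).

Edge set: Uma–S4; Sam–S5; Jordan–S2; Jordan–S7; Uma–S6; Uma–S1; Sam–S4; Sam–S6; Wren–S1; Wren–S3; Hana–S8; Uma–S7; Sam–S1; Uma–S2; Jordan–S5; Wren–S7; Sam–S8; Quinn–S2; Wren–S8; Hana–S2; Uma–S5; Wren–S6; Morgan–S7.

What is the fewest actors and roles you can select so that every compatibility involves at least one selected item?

7

The 7 edges Quinn–S2, Hana–S8, Wren–S3, Morgan–S7, Sam–S4, Uma–S6, Jordan–S5 form a matching, so any vertex cover needs at least 7 vertices (one per matched edge).
Conversely {Quinn, Hana, Wren, Morgan, Sam, Uma, Jordan} meets every edge and has exactly 7 vertices, so 7 is optimal.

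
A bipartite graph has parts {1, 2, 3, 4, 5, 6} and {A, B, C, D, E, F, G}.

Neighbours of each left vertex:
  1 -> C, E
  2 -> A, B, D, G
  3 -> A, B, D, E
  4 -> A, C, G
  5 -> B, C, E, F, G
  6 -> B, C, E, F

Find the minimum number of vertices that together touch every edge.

The 6 edges 1–C, 2–G, 3–D, 4–A, 5–E, 6–B form a matching, so any vertex cover needs at least 6 vertices (one per matched edge).
Conversely {1, 2, 3, 4, 5, 6} meets every edge and has exactly 6 vertices, so 6 is optimal.

6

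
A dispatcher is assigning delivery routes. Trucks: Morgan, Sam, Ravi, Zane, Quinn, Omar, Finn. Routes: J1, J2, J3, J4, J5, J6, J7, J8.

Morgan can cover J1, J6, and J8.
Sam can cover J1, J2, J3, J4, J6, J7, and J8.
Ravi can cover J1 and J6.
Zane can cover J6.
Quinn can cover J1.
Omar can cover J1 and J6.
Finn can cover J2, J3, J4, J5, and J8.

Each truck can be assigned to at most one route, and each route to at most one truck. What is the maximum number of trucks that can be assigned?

A valid assignment of size 5: Morgan–J8, Sam–J7, Ravi–J1, Zane–J6, Finn–J2.
The set {Ravi, Zane, Quinn, Omar} has only 2 neighbours ({J1, J6}), so by Hall's theorem at most 5 of the 7 trucks can be matched.

5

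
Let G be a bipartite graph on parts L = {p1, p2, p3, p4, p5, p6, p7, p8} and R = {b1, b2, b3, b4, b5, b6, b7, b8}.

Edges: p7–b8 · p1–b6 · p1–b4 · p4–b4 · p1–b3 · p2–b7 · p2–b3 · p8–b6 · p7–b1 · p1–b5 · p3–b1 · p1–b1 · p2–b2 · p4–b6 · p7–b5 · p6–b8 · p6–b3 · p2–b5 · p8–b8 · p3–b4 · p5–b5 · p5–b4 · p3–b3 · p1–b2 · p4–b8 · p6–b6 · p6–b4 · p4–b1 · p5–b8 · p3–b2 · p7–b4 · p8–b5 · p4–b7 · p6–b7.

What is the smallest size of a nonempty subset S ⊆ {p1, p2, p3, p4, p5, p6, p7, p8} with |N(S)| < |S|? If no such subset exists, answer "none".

none

A matching saturating every left vertex exists, for instance p1→b6, p2→b2, p3→b3, p4→b1, p5→b4, p6→b7, p7→b8, p8→b5.
By Hall's marriage theorem, this means |N(S)| ≥ |S| for every subset S, so no violating subset exists.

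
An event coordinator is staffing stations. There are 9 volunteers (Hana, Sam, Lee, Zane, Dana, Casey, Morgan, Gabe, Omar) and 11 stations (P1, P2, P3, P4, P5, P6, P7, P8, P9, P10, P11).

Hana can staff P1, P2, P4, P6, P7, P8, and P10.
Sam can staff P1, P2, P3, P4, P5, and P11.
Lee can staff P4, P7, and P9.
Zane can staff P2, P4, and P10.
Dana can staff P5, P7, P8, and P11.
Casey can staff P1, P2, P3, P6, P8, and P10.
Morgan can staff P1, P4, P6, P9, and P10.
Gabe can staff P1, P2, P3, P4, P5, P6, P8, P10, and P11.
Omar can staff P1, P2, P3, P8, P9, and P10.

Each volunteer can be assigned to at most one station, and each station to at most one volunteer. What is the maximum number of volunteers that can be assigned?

One maximum matching: Hana→P8, Sam→P11, Lee→P9, Zane→P4, Dana→P7, Casey→P2, Morgan→P10, Gabe→P3, Omar→P1.
All 9 volunteers are matched, so no larger matching exists.

9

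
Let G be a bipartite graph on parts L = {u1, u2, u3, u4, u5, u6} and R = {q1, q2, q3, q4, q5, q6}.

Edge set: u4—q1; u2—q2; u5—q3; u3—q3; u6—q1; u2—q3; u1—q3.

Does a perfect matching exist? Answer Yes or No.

The set {u1, u3, u4, u5, u6} has only 2 neighbours ({q1, q3}), so by Hall's theorem at most 3 of the 6 left vertices can be matched.
Hence no matching covers every left vertex.

No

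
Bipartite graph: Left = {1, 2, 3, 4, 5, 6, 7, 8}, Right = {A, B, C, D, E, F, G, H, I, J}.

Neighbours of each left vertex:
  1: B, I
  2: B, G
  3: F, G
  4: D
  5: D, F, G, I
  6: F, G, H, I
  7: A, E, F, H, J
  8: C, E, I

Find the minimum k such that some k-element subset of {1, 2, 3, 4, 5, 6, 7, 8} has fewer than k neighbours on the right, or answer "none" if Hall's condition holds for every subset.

none

A matching saturating every left vertex exists, for instance 1→I, 2→B, 3→G, 4→D, 5→F, 6→H, 7→J, 8→E.
By Hall's marriage theorem, this means |N(S)| ≥ |S| for every subset S, so no violating subset exists.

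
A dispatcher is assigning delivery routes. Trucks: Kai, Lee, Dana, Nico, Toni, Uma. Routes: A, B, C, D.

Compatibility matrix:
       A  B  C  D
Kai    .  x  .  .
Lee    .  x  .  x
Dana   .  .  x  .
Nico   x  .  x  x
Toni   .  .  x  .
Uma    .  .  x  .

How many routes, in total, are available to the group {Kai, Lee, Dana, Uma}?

The union of neighbours of {Kai, Lee, Dana, Uma} is {B, C, D}, which has 3 elements.
Since |N(S)| = 3 < |S| = 4, Hall's condition fails for this subset.

3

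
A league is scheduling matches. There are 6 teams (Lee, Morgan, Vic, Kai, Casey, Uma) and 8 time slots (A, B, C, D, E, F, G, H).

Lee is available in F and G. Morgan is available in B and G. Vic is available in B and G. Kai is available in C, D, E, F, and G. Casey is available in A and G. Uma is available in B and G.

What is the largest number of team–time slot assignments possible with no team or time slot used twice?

One maximum matching: Lee-F, Morgan-G, Vic-B, Kai-E, Casey-A.
The set {Morgan, Vic, Uma} has only 2 neighbours ({B, G}), so by Hall's theorem at most 5 of the 6 teams can be matched.

5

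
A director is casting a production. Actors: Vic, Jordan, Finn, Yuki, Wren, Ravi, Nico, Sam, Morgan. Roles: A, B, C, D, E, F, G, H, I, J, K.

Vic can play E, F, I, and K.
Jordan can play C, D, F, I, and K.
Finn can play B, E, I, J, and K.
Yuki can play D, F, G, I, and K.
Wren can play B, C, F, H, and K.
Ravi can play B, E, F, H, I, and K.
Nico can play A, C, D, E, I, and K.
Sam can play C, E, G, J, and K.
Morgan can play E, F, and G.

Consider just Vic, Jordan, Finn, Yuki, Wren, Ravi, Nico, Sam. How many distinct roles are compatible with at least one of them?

The union of neighbours of {Vic, Jordan, Finn, Yuki, Wren, Ravi, Nico, Sam} is {A, B, C, D, E, F, G, H, I, J, K}, which has 11 elements.
Since |N(S)| = 11 ≥ |S| = 8, Hall's condition holds for this subset.

11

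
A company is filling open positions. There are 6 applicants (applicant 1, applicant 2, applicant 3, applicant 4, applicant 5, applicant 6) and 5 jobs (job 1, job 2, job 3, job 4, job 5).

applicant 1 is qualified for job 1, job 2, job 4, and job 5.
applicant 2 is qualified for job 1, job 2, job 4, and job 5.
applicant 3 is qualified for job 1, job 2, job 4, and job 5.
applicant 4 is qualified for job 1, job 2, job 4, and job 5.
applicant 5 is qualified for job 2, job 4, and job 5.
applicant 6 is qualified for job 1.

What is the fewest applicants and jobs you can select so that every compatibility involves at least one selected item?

The 4 edges applicant 1–job 5, applicant 2–job 4, applicant 3–job 1, applicant 4–job 2 form a matching, so any vertex cover needs at least 4 vertices (one per matched edge).
Conversely {job 1, job 2, job 4, job 5} meets every edge and has exactly 4 vertices, so 4 is optimal.

4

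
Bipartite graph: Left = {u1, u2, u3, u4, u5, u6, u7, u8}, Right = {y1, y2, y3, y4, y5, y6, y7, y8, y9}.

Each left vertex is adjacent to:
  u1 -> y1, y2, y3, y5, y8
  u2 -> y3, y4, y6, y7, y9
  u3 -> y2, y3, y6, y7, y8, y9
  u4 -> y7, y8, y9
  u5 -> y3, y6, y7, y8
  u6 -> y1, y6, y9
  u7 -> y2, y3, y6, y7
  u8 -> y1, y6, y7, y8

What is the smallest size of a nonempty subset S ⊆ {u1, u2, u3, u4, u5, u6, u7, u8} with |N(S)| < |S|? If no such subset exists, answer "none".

A matching saturating every left vertex exists, for instance u1→y3, u2→y4, u3→y6, u4→y9, u5→y8, u6→y1, u7→y2, u8→y7.
By Hall's marriage theorem, this means |N(S)| ≥ |S| for every subset S, so no violating subset exists.

none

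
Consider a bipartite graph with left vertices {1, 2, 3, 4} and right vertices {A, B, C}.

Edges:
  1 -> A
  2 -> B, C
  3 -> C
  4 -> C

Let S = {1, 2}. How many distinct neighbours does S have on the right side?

3

The union of neighbours of {1, 2} is {A, B, C}, which has 3 elements.
Since |N(S)| = 3 ≥ |S| = 2, Hall's condition holds for this subset.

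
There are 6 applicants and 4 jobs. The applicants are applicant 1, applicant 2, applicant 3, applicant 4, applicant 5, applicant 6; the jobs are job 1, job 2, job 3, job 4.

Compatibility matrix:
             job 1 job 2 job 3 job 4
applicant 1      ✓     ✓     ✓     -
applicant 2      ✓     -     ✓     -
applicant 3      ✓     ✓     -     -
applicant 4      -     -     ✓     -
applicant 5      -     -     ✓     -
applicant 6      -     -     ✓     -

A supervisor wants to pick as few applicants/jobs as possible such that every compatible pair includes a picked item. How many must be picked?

3

A maximum matching has 3 edges (e.g. applicant 1–job 1, applicant 2–job 3, applicant 3–job 2).
By König's theorem the minimum vertex cover has the same size. One such cover is {job 1, job 2, job 3}.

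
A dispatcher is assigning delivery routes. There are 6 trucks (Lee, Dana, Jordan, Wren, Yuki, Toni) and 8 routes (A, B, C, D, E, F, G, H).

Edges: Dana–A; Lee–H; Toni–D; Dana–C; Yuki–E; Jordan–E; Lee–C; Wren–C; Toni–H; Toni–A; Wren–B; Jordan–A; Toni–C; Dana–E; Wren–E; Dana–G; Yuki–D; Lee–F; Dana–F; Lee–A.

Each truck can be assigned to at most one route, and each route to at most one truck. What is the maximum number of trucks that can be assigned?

A valid assignment of size 6: Lee→F, Dana→G, Jordan→A, Wren→B, Yuki→E, Toni→C.
This saturates every truck, so 6 is the maximum.

6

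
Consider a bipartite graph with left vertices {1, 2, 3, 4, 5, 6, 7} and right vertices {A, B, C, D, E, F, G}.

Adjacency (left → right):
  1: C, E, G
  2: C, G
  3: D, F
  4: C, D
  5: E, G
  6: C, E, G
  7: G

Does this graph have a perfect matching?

No

The set {1, 2, 5, 6, 7} has only 3 neighbours ({C, E, G}), so by Hall's theorem at most 5 of the 7 left vertices can be matched.
Hence no matching covers every left vertex.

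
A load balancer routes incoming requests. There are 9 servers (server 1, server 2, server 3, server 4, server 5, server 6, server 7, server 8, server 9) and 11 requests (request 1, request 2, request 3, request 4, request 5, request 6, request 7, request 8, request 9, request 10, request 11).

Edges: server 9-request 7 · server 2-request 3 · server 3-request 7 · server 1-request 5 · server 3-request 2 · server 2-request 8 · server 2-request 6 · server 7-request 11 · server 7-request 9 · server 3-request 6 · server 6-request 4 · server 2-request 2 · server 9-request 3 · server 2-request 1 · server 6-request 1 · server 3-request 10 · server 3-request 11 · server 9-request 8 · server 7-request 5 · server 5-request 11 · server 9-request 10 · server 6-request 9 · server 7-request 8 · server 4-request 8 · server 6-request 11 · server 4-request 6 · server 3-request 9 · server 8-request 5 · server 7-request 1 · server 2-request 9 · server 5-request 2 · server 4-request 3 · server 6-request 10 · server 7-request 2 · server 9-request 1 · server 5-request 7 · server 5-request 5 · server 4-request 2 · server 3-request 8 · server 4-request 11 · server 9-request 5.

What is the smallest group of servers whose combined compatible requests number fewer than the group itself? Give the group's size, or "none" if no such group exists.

2

Take S = {server 1, server 8}. Its neighbourhood is {request 5}, so |N(S)| = 1 < |S| = 2.
No single vertex violates Hall's condition since each has at least one neighbour, so 2 is the minimum.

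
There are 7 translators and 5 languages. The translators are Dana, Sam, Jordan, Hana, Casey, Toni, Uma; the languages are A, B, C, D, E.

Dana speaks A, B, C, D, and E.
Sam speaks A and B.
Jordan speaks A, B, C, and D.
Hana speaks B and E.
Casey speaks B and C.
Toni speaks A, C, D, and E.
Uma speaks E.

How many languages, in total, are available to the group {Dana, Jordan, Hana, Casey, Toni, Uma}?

The union of neighbours of {Dana, Jordan, Hana, Casey, Toni, Uma} is {A, B, C, D, E}, which has 5 elements.
Since |N(S)| = 5 < |S| = 6, Hall's condition fails for this subset.

5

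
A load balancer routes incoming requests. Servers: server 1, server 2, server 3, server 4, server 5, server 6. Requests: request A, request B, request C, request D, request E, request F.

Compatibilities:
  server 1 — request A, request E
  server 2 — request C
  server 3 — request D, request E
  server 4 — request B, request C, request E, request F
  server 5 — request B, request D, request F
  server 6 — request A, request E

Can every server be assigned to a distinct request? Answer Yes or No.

Yes

A valid assignment of size 6: server 1–request A, server 2–request C, server 3–request D, server 4–request B, server 5–request F, server 6–request E.
All 6 servers are covered.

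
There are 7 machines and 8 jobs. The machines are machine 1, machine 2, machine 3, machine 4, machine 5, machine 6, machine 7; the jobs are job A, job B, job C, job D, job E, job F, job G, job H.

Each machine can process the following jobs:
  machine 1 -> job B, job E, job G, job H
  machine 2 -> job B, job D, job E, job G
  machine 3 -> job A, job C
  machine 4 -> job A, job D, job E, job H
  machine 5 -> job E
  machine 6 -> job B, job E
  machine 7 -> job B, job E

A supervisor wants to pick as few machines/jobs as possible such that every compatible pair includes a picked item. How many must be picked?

6

{machine 1, machine 2, machine 3, machine 4, job B, job E} is a vertex cover of size 6: every edge has an endpoint in this set.
No smaller cover exists because machine 1–job G, machine 2–job D, machine 3–job C, machine 4–job A, machine 5–job E, machine 6–job B is a matching of size 6, and a cover must include an endpoint of each of these disjoint edges (König's theorem).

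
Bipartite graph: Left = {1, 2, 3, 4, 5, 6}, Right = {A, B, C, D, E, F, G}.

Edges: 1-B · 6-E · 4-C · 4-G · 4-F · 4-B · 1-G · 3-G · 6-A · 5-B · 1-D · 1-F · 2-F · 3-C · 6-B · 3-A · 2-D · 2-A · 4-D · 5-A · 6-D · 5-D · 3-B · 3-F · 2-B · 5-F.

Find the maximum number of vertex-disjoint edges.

For example, pair 1-G, 2-D, 3-A, 4-C, 5-F, 6-B.
All 6 left vertices are matched, so no larger matching exists.

6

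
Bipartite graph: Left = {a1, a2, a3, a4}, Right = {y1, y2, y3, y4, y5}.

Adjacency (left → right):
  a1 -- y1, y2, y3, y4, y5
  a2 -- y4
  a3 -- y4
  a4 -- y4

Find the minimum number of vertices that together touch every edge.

2

A maximum matching has 2 edges (e.g. a1–y3, a2–y4).
By König's theorem the minimum vertex cover has the same size. One such cover is {a1, y4}.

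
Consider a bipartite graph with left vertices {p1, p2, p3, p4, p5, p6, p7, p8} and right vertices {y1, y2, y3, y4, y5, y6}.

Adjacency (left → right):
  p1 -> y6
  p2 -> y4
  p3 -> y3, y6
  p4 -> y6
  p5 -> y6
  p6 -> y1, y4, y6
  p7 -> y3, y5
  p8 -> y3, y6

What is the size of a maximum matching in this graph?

A valid assignment of size 5: p1–y6, p2–y4, p3–y3, p6–y1, p7–y5.
The set {p1, p3, p4, p5, p8} has only 2 neighbours ({y3, y6}), so by Hall's theorem at most 5 of the 8 left vertices can be matched.

5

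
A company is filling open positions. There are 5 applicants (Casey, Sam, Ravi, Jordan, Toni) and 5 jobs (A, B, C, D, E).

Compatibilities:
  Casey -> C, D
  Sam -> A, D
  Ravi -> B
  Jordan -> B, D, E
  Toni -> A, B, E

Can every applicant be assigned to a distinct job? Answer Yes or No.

For example, pair Casey→C, Sam→A, Ravi→B, Jordan→D, Toni→E.
All 5 applicants are covered.

Yes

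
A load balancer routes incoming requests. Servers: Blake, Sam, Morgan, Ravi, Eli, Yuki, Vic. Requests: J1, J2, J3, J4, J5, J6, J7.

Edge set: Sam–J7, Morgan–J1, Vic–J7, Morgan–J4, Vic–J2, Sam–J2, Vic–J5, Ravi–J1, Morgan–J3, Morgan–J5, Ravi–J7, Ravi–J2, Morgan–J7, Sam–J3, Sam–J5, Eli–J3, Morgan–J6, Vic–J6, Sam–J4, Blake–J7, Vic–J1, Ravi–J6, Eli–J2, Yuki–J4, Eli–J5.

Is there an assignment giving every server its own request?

For example, pair Blake–J7, Sam–J2, Morgan–J3, Ravi–J1, Eli–J5, Yuki–J4, Vic–J6.
Every server is matched, so this is a perfect matching.

Yes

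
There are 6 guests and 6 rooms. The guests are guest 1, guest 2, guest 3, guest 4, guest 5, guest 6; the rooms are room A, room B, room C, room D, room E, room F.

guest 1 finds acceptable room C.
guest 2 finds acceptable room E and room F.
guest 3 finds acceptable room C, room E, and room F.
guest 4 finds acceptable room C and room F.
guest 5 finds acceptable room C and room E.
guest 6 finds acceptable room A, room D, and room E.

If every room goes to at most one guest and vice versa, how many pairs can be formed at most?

A valid assignment of size 4: guest 1-room C, guest 2-room E, guest 3-room F, guest 6-room D.
The set {guest 1, guest 2, guest 3, guest 4, guest 5} has only 3 neighbours ({room C, room E, room F}), so by Hall's theorem at most 4 of the 6 guests can be matched.

4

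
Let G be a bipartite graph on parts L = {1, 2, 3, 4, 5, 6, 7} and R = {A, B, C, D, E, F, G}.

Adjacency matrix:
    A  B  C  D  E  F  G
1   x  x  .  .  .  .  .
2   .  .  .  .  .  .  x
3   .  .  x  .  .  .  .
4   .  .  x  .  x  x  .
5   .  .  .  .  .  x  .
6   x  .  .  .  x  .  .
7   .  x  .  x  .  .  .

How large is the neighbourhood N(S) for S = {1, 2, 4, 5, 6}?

The union of neighbours of {1, 2, 4, 5, 6} is {A, B, C, E, F, G}, which has 6 elements.
Since |N(S)| = 6 ≥ |S| = 5, Hall's condition holds for this subset.

6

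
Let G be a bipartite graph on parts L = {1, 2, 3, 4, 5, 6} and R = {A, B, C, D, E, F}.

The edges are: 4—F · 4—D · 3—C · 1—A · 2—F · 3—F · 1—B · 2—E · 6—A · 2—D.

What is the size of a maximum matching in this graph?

5

One maximum matching: 1–B, 2–E, 3–C, 4–F, 6–A.
The set {5} has only 0 neighbours (∅), so by Hall's theorem at most 5 of the 6 left vertices can be matched.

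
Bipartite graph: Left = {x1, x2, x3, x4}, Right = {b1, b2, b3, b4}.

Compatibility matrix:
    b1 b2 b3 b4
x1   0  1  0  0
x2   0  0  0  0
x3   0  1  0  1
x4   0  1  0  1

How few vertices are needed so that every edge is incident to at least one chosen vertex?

2

The 2 edges x1–b2, x3–b4 form a matching, so any vertex cover needs at least 2 vertices (one per matched edge).
Conversely {b2, b4} meets every edge and has exactly 2 vertices, so 2 is optimal.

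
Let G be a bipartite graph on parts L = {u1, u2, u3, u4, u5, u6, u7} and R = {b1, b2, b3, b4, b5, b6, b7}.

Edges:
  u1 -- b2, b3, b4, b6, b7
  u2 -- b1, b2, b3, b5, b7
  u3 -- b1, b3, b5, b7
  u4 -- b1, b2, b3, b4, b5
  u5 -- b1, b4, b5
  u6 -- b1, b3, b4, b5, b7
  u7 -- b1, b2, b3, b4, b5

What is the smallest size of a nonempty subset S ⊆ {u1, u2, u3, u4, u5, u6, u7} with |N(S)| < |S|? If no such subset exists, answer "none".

none

A matching saturating every left vertex exists, for instance u1→b6, u2→b7, u3→b3, u4→b2, u5→b4, u6→b5, u7→b1.
By Hall's marriage theorem, this means |N(S)| ≥ |S| for every subset S, so no violating subset exists.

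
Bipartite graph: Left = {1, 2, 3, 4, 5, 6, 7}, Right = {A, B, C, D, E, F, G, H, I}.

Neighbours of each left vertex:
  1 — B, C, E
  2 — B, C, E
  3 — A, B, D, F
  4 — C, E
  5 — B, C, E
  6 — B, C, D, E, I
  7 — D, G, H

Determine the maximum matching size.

6

For example, pair 1-C, 2-B, 3-F, 4-E, 6-D, 7-G.
The set {1, 2, 4, 5} has only 3 neighbours ({B, C, E}), so by Hall's theorem at most 6 of the 7 left vertices can be matched.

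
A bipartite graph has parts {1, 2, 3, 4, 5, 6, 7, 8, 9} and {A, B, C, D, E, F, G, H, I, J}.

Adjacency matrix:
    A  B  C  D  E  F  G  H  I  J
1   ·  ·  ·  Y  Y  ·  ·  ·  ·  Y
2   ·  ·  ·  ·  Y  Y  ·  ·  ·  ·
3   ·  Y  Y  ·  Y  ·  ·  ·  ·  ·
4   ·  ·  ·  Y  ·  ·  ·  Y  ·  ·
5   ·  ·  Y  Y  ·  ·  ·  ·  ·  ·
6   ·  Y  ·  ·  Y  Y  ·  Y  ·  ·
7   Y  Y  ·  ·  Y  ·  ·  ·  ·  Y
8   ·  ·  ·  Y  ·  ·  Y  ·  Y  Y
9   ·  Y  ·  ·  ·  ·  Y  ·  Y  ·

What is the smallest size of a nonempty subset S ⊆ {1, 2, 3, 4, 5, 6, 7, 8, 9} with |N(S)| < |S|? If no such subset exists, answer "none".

none

A matching saturating every left vertex exists, for instance 1→J, 2→F, 3→E, 4→D, 5→C, 6→H, 7→A, 8→I, 9→B.
By Hall's marriage theorem, this means |N(S)| ≥ |S| for every subset S, so no violating subset exists.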